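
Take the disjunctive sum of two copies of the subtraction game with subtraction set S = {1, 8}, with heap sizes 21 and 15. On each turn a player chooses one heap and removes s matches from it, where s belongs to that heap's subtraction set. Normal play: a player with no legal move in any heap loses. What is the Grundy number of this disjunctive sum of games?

1

All heaps use S = {1, 8}:
n :  0  1  2  3  4  5  6  7  8  9 10 11 12 13 14 15 16 17 18 19 20 21
G :  0  1  0  1  0  1  0  1  2  0  1  0  1  0  1  0  1  2  0  1  0  1
Heap A: G(21) = 1.
Heap B: G(15) = 0.
Combined Grundy value = 1 ⊕ 0 = 1.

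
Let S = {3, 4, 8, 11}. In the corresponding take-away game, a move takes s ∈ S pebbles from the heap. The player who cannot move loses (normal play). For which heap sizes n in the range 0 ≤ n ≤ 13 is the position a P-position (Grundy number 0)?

n :  0  1  2  3  4  5  6  7  8  9 10 11 12 13
G :  0  0  0  1  1  1  2  0  2  3  1  3  4  2
P-positions are exactly the n with G(n) = 0.

0, 1, 2, 7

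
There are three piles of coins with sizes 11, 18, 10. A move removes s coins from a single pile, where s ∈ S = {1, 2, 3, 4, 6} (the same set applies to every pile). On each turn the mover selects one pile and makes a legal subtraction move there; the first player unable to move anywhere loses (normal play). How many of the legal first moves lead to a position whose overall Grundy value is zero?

All piles use S = {1, 2, 3, 4, 6}:
G(0) = 0
G(1) = mex{0} = 1
G(2) = mex{1,0} = 2
G(3) = mex{2,1,0} = 3
G(4) = mex{3,2,1,0} = 4
G(5) = mex{4,3,2,1} = 0
G(6) = mex{0,4,3,2,0} = 1
G(7) = mex{1,0,4,3,1} = 2
G(8) = mex{2,1,0,4,2} = 3
G(9) = mex{3,2,1,0,3} = 4
G(10) = mex{4,3,2,1,4} = 0
G(11) = mex{0,4,3,2,0} = 1
G(12) = mex{1,0,4,3,1} = 2
G(13) = mex{2,1,0,4,2} = 3
G(14) = mex{3,2,1,0,3} = 4
G(15) = mex{4,3,2,1,4} = 0
G(16) = mex{0,4,3,2,0} = 1
G(17) = mex{1,0,4,3,1} = 2
G(18) = mex{2,1,0,4,2} = 3
Pile A: G(11) = 1.
Pile B: G(18) = 3.
Pile C: G(10) = 0.
Combined Grundy value = 1 ⊕ 3 ⊕ 0 = 2.
A winning move leaves total XOR = 0, i.e. changes one component's Grundy value g to g ⊕ X where X is the current total.
Pile A: need g' = 1⊕2 = 3. Options: 11−1→G=0, 11−2→G=4, 11−3→G=3, 11−4→G=2, 11−6→G=0. Hits: 1.
Pile B: need g' = 3⊕2 = 1. Options: 18−1→G=2, 18−2→G=1, 18−3→G=0, 18−4→G=4, 18−6→G=2. Hits: 1.
Pile C: need g' = 0⊕2 = 2. Options: 10−1→G=4, 10−2→G=3, 10−3→G=2, 10−4→G=1, 10−6→G=4. Hits: 1.

3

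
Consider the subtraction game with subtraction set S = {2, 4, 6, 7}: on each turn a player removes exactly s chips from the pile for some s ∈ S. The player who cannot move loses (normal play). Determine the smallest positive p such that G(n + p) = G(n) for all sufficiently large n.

9

G(0) = 0
G(1) = mex{} = 0
G(2) = mex{0} = 1
G(3) = mex{0} = 1
G(4) = mex{1,0} = 2
G(5) = mex{1,0} = 2
G(6) = mex{2,1,0} = 3
G(7) = mex{2,1,0,0} = 3
G(8) = mex{3,2,1,0} = 4
G(9) = mex{3,2,1,1} = 0
G(10) = mex{4,3,2,1} = 0
G(11) = mex{0,3,2,2} = 1
G(12) = mex{0,4,3,2} = 1
G(13) = mex{1,0,3,3} = 2
G(14) = mex{1,0,4,3} = 2
G(15) = mex{2,1,0,4} = 3
G(16) = mex{2,1,0,0} = 3
G(17) = mex{3,2,1,0} = 4
G(18) = mex{3,2,1,1} = 0
G(19) = mex{4,3,2,1} = 0
G(n+9) = G(n) holds for n = 0,…,6 (a full window of length max(S) = 7), so the sequence is purely periodic with period 9.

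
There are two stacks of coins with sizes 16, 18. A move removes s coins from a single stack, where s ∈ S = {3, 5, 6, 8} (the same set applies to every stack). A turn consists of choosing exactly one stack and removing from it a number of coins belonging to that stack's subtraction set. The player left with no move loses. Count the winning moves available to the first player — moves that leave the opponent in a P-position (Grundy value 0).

All stacks use S = {3, 5, 6, 8}:
G(0) = 0
G(1) = mex{} = 0
G(2) = mex{} = 0
G(3) = mex{0} = 1
G(4) = mex{0} = 1
G(5) = mex{0,0} = 1
G(6) = mex{1,0,0} = 2
G(7) = mex{1,0,0} = 2
G(8) = mex{1,1,0,0} = 2
G(9) = mex{2,1,1,0} = 3
G(10) = mex{2,1,1,0} = 3
G(11) = mex{2,2,1,1} = 0
G(12) = mex{3,2,2,1} = 0
G(13) = mex{3,2,2,1} = 0
G(14) = mex{0,3,2,2} = 1
G(15) = mex{0,3,3,2} = 1
G(16) = mex{0,0,3,2} = 1
G(17) = mex{1,0,0,3} = 2
G(18) = mex{1,0,0,3} = 2
Stack A: G(16) = 1.
Stack B: G(18) = 2.
Combined Grundy value = 1 ⊕ 2 = 3.
A winning move leaves total XOR = 0, i.e. changes one component's Grundy value g to g ⊕ X where X is the current total.
Stack A: need g' = 1⊕3 = 2. Options: 16−3→G=0, 16−5→G=0, 16−6→G=3, 16−8→G=2. Hits: 1.
Stack B: need g' = 2⊕3 = 1. Options: 18−3→G=1, 18−5→G=0, 18−6→G=0, 18−8→G=3. Hits: 1.

2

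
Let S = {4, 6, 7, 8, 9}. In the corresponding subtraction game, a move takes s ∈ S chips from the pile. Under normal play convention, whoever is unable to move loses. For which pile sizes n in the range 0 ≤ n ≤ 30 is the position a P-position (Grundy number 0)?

0, 1, 2, 3, 13, 14, 15, 16, 26, 27, 28, 29

n :  0  1  2  3  4  5  6  7  8  9 10 11 12 13 14 15 16 17 18 19 20 21 22 23 24 25 26 27 28 29 30
G :  0  0  0  0  1  1  1  1  2  2  2  2  3  0  0  0  0  1  1  1  1  2  2  2  2  3  0  0  0  0  1
P-positions are exactly the n with G(n) = 0.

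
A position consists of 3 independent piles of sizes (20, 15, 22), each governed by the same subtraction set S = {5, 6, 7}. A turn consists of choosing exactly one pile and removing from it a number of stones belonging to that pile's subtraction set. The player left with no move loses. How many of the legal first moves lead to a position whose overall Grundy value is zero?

All piles use S = {5, 6, 7}:
G(0) = 0
G(1) = mex{} = 0
G(2) = mex{} = 0
G(3) = mex{} = 0
G(4) = mex{} = 0
G(5) = mex{0} = 1
G(6) = mex{0,0} = 1
G(7) = mex{0,0,0} = 1
G(8) = mex{0,0,0} = 1
G(9) = mex{0,0,0} = 1
G(10) = mex{1,0,0} = 2
G(11) = mex{1,1,0} = 2
G(12) = mex{1,1,1} = 0
G(13) = mex{1,1,1} = 0
G(14) = mex{1,1,1} = 0
G(15) = mex{2,1,1} = 0
G(16) = mex{2,2,1} = 0
G(17) = mex{0,2,2} = 1
G(18) = mex{0,0,2} = 1
G(19) = mex{0,0,0} = 1
G(20) = mex{0,0,0} = 1
G(21) = mex{0,0,0} = 1
G(22) = mex{1,0,0} = 2
Pile A: G(20) = 1.
Pile B: G(15) = 0.
Pile C: G(22) = 2.
Combined Grundy value = 1 ⊕ 0 ⊕ 2 = 3.
A winning move leaves total XOR = 0, i.e. changes one component's Grundy value g to g ⊕ X where X is the current total.
Pile A: need g' = 1⊕3 = 2. Options: 20−5→G=0, 20−6→G=0, 20−7→G=0. Hits: 0.
Pile B: need g' = 0⊕3 = 3. Options: 15−5→G=2, 15−6→G=1, 15−7→G=1. Hits: 0.
Pile C: need g' = 2⊕3 = 1. Options: 22−5→G=1, 22−6→G=0, 22−7→G=0. Hits: 1.

1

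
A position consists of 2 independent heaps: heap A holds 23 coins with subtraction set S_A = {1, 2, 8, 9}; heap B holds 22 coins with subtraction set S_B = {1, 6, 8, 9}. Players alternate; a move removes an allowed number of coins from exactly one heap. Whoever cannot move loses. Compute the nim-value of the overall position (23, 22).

1

Heap A, S = {1, 2, 8, 9}:
G(0) = 0
G(1) = mex{0} = 1
G(2) = mex{1,0} = 2
G(3) = mex{2,1} = 0
G(4) = mex{0,2} = 1
G(5) = mex{1,0} = 2
G(6) = mex{2,1} = 0
G(7) = mex{0,2} = 1
G(8) = mex{1,0,0} = 2
G(9) = mex{2,1,1,0} = 3
G(10) = mex{3,2,2,1} = 0
G(11) = mex{0,3,0,2} = 1
G(12) = mex{1,0,1,0} = 2
G(13) = mex{2,1,2,1} = 0
G(14) = mex{0,2,0,2} = 1
G(15) = mex{1,0,1,0} = 2
G(16) = mex{2,1,2,1} = 0
G(17) = mex{0,2,3,2} = 1
G(18) = mex{1,0,0,3} = 2
G(19) = mex{2,1,1,0} = 3
G(20) = mex{3,2,2,1} = 0
G(21) = mex{0,3,0,2} = 1
G(22) = mex{1,0,1,0} = 2
G(23) = mex{2,1,2,1} = 0
G_A(23) = 0.
Heap B, S = {1, 6, 8, 9}:
n :  0  1  2  3  4  5  6  7  8  9 10 11 12 13 14 15 16 17 18 19 20 21 22
G :  0  1  0  1  0  1  2  0  1  2  3  2  3  2  0  1  2  0  1  0  1  0  1
G_B(22) = 1.
Combined Grundy value = 0 ⊕ 1 = 1.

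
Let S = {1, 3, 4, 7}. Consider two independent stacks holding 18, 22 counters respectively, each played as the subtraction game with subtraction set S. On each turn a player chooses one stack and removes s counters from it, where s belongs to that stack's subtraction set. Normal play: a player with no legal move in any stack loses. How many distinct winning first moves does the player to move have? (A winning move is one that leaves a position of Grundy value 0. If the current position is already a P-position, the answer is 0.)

2

All stacks use S = {1, 3, 4, 7}:
G(0) = 0
G(1) = mex{0} = 1
G(2) = mex{1} = 0
G(3) = mex{0,0} = 1
G(4) = mex{1,1,0} = 2
G(5) = mex{2,0,1} = 3
G(6) = mex{3,1,0} = 2
G(7) = mex{2,2,1,0} = 3
G(8) = mex{3,3,2,1} = 0
G(9) = mex{0,2,3,0} = 1
G(10) = mex{1,3,2,1} = 0
G(11) = mex{0,0,3,2} = 1
G(12) = mex{1,1,0,3} = 2
G(13) = mex{2,0,1,2} = 3
G(14) = mex{3,1,0,3} = 2
G(15) = mex{2,2,1,0} = 3
G(16) = mex{3,3,2,1} = 0
G(17) = mex{0,2,3,0} = 1
G(18) = mex{1,3,2,1} = 0
G(19) = mex{0,0,3,2} = 1
G(20) = mex{1,1,0,3} = 2
G(21) = mex{2,0,1,2} = 3
G(22) = mex{3,1,0,3} = 2
Stack A: G(18) = 0.
Stack B: G(22) = 2.
Combined Grundy value = 0 ⊕ 2 = 2.
A winning move leaves total XOR = 0, i.e. changes one component's Grundy value g to g ⊕ X where X is the current total.
Stack A: need g' = 0⊕2 = 2. Options: 18−1→G=1, 18−3→G=3, 18−4→G=2, 18−7→G=1. Hits: 1.
Stack B: need g' = 2⊕2 = 0. Options: 22−1→G=3, 22−3→G=1, 22−4→G=0, 22−7→G=3. Hits: 1.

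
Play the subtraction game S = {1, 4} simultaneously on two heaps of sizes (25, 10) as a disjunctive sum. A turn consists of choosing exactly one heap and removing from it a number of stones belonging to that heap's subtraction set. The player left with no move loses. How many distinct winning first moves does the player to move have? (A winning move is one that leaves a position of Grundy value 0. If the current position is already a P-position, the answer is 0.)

0

All heaps use S = {1, 4}:
n :  0  1  2  3  4  5  6  7  8  9 10 11 12 13 14 15 16 17 18 19 20 21 22 23 24 25
G :  0  1  0  1  2  0  1  0  1  2  0  1  0  1  2  0  1  0  1  2  0  1  0  1  2  0
Heap A: G(25) = 0.
Heap B: G(10) = 0.
Combined Grundy value = 0 ⊕ 0 = 0.
A winning move leaves total XOR = 0, i.e. changes one component's Grundy value g to g ⊕ X where X is the current total.
Heap A: target g' = 0⊕0 = 0, but every legal move changes the Grundy value (mex property), so 0 moves.
Heap B: target g' = 0⊕0 = 0, but every legal move changes the Grundy value (mex property), so 0 moves.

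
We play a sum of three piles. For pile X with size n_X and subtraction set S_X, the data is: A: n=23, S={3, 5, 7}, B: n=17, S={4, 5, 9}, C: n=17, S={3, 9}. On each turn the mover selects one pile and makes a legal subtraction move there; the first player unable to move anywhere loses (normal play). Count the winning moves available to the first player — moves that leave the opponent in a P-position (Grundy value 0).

Pile A, S = {3, 5, 7}:
n :  0  1  2  3  4  5  6  7  8  9 10 11 12 13 14 15 16 17 18 19 20 21 22 23
G :  0  0  0  1  1  1  2  2  2  3  0  0  0  1  1  1  2  2  2  3  0  0  0  1
G_A(23) = 1.
Pile B, S = {4, 5, 9}:
n :  0  1  2  3  4  5  6  7  8  9 10 11 12 13 14 15 16 17
G :  0  0  0  0  1  1  1  1  2  2  2  2  3  0  0  0  0  1
G_B(17) = 1.
Pile C, S = {3, 9}:
G(0) = 0
G(1) = mex{} = 0
G(2) = mex{} = 0
G(3) = mex{0} = 1
G(4) = mex{0} = 1
G(5) = mex{0} = 1
G(6) = mex{1} = 0
G(7) = mex{1} = 0
G(8) = mex{1} = 0
G(9) = mex{0,0} = 1
G(10) = mex{0,0} = 1
G(11) = mex{0,0} = 1
G(12) = mex{1,1} = 0
G(13) = mex{1,1} = 0
G(14) = mex{1,1} = 0
G(15) = mex{0,0} = 1
G(16) = mex{0,0} = 1
G(17) = mex{0,0} = 1
G_C(17) = 1.
Combined Grundy value = 1 ⊕ 1 ⊕ 1 = 1.
A winning move leaves total XOR = 0, i.e. changes one component's Grundy value g to g ⊕ X where X is the current total.
Pile A: need g' = 1⊕1 = 0. Options: 23−3→G=0, 23−5→G=2, 23−7→G=2. Hits: 1.
Pile B: need g' = 1⊕1 = 0. Options: 17−4→G=0, 17−5→G=3, 17−9→G=2. Hits: 1.
Pile C: need g' = 1⊕1 = 0. Options: 17−3→G=0, 17−9→G=0. Hits: 2.

4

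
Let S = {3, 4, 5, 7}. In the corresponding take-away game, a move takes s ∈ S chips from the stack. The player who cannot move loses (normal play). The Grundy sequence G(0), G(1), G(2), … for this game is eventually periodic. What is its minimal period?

G(0) = 0
G(1) = mex{} = 0
G(2) = mex{} = 0
G(3) = mex{0} = 1
G(4) = mex{0,0} = 1
G(5) = mex{0,0,0} = 1
G(6) = mex{1,0,0} = 2
G(7) = mex{1,1,0,0} = 2
G(8) = mex{1,1,1,0} = 2
G(9) = mex{2,1,1,0} = 3
G(10) = mex{2,2,1,1} = 0
G(11) = mex{2,2,2,1} = 0
G(12) = mex{3,2,2,1} = 0
G(13) = mex{0,3,2,2} = 1
G(14) = mex{0,0,3,2} = 1
G(15) = mex{0,0,0,2} = 1
G(16) = mex{1,0,0,3} = 2
G(17) = mex{1,1,0,0} = 2
G(18) = mex{1,1,1,0} = 2
G(19) = mex{2,1,1,0} = 3
G(20) = mex{2,2,1,1} = 0
G(21) = mex{2,2,2,1} = 0
G(n+10) = G(n) holds for n = 0,…,6 (a full window of length max(S) = 7), so the sequence is purely periodic with period 10.

10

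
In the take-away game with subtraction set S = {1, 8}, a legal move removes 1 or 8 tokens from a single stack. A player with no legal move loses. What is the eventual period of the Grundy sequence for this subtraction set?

n :  0  1  2  3  4  5  6  7  8  9 10 11 12 13 14 15 16 17 18 19
G :  0  1  0  1  0  1  0  1  2  0  1  0  1  0  1  0  1  2  0  1
G(n+9) = G(n) holds for n = 0,…,7 (a full window of length max(S) = 8), so the sequence is purely periodic with period 9.

9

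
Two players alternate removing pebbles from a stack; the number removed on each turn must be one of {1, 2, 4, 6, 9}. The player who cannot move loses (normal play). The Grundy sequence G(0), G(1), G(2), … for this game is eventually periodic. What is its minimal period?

n :  0  1  2  3  4  5  6  7  8  9 10 11 12 13 14 15 16 17 18
G :  0  1  2  0  1  2  3  4  0  1  2  0  1  2  3  4  0  1  2
G(n+8) = G(n) holds for n = 0,…,8 (a full window of length max(S) = 9), so the sequence is purely periodic with period 8.

8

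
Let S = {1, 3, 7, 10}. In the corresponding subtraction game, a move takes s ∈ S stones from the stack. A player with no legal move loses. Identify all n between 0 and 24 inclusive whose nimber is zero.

0, 2, 4, 6, 8, 17, 19, 21, 23

G(0) = 0
G(1) = mex{0} = 1
G(2) = mex{1} = 0
G(3) = mex{0,0} = 1
G(4) = mex{1,1} = 0
G(5) = mex{0,0} = 1
G(6) = mex{1,1} = 0
G(7) = mex{0,0,0} = 1
G(8) = mex{1,1,1} = 0
G(9) = mex{0,0,0} = 1
G(10) = mex{1,1,1,0} = 2
G(11) = mex{2,0,0,1} = 3
G(12) = mex{3,1,1,0} = 2
G(13) = mex{2,2,0,1} = 3
G(14) = mex{3,3,1,0} = 2
G(15) = mex{2,2,0,1} = 3
G(16) = mex{3,3,1,0} = 2
G(17) = mex{2,2,2,1} = 0
G(18) = mex{0,3,3,0} = 1
G(19) = mex{1,2,2,1} = 0
G(20) = mex{0,0,3,2} = 1
G(21) = mex{1,1,2,3} = 0
G(22) = mex{0,0,3,2} = 1
G(23) = mex{1,1,2,3} = 0
G(24) = mex{0,0,0,2} = 1
P-positions are exactly the n with G(n) = 0.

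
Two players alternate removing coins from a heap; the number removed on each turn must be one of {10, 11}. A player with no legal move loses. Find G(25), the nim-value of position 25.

0

G(0) = 0
G(1) = mex{} = 0
G(2) = mex{} = 0
G(3) = mex{} = 0
G(4) = mex{} = 0
G(5) = mex{} = 0
G(6) = mex{} = 0
G(7) = mex{} = 0
G(8) = mex{} = 0
G(9) = mex{} = 0
G(10) = mex{0} = 1
G(11) = mex{0,0} = 1
G(12) = mex{0,0} = 1
G(13) = mex{0,0} = 1
G(14) = mex{0,0} = 1
G(15) = mex{0,0} = 1
G(16) = mex{0,0} = 1
G(17) = mex{0,0} = 1
G(18) = mex{0,0} = 1
G(19) = mex{0,0} = 1
G(20) = mex{1,0} = 2
G(21) = mex{1,1} = 0
G(22) = mex{1,1} = 0
G(23) = mex{1,1} = 0
G(24) = mex{1,1} = 0
G(25) = mex{1,1} = 0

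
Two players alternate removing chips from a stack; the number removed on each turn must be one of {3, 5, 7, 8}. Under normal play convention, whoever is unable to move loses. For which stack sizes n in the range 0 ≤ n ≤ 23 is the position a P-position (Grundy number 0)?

n :  0  1  2  3  4  5  6  7  8  9 10 11 12 13 14 15 16 17 18 19 20 21 22 23
G :  0  0  0  1  1  1  2  2  2  3  3  0  0  0  1  1  1  2  2  2  3  3  0  0
P-positions are exactly the n with G(n) = 0.

0, 1, 2, 11, 12, 13, 22, 23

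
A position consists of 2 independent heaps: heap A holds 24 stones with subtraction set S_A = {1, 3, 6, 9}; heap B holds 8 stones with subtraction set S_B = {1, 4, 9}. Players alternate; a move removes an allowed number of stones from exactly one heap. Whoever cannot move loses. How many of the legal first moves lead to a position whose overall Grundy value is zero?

2

Heap A, S = {1, 3, 6, 9}:
n :  0  1  2  3  4  5  6  7  8  9 10 11 12 13 14 15 16 17 18 19 20 21 22 23 24
G :  0  1  0  1  0  1  2  3  2  3  2  3  0  1  0  1  0  1  2  3  2  3  2  3  0
G_A(24) = 0.
Heap B, S = {1, 4, 9}:
n : 0 1 2 3 4 5 6 7 8
G : 0 1 0 1 2 0 1 0 1
G_B(8) = 1.
Combined Grundy value = 0 ⊕ 1 = 1.
A winning move leaves total XOR = 0, i.e. changes one component's Grundy value g to g ⊕ X where X is the current total.
Heap A: need g' = 0⊕1 = 1. Options: 24−1→G=3, 24−3→G=3, 24−6→G=2, 24−9→G=1. Hits: 1.
Heap B: need g' = 1⊕1 = 0. Options: 8−1→G=0, 8−4→G=2. Hits: 1.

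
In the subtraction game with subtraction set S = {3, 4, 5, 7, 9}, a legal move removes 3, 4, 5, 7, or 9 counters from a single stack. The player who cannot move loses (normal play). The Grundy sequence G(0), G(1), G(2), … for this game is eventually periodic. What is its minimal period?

n :  0  1  2  3  4  5  6  7  8  9 10 11 12 13 14 15 16 17 18 19 20 21 22 23 24 25
G :  0  0  0  1  1  1  2  2  2  3  3  3  0  0  0  1  1  1  2  2  2  3  3  3  0  0
G(n+12) = G(n) holds for n = 0,…,8 (a full window of length max(S) = 9), so the sequence is purely periodic with period 12.

12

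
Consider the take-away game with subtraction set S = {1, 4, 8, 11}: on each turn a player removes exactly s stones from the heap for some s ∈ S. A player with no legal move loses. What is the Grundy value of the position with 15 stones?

n :  0  1  2  3  4  5  6  7  8  9 10 11 12 13 14 15
G :  0  1  0  1  2  0  1  0  1  2  3  2  0  1  0  1

1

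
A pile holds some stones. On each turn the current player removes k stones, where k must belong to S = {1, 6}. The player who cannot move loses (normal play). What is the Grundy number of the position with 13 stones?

2

n :  0  1  2  3  4  5  6  7  8  9 10 11 12 13
G :  0  1  0  1  0  1  2  0  1  0  1  0  1  2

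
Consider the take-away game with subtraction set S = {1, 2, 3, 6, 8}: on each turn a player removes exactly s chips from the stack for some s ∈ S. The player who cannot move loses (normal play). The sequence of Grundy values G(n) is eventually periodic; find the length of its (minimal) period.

n :  0  1  2  3  4  5  6  7  8  9 10 11 12 13 14 15 16 17 18 19
G :  0  1  2  3  0  1  2  3  4  0  1  2  3  0  1  2  3  4  0  1
G(n+9) = G(n) holds for n = 0,…,7 (a full window of length max(S) = 8), so the sequence is purely periodic with period 9.

9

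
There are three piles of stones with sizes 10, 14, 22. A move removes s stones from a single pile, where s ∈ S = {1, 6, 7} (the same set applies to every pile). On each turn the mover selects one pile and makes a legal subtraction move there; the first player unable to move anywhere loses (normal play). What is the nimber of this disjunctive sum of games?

0

All piles use S = {1, 6, 7}:
G(0) = 0
G(1) = mex{0} = 1
G(2) = mex{1} = 0
G(3) = mex{0} = 1
G(4) = mex{1} = 0
G(5) = mex{0} = 1
G(6) = mex{1,0} = 2
G(7) = mex{2,1,0} = 3
G(8) = mex{3,0,1} = 2
G(9) = mex{2,1,0} = 3
G(10) = mex{3,0,1} = 2
G(11) = mex{2,1,0} = 3
G(12) = mex{3,2,1} = 0
G(13) = mex{0,3,2} = 1
G(14) = mex{1,2,3} = 0
G(15) = mex{0,3,2} = 1
G(16) = mex{1,2,3} = 0
G(17) = mex{0,3,2} = 1
G(18) = mex{1,0,3} = 2
G(19) = mex{2,1,0} = 3
G(20) = mex{3,0,1} = 2
G(21) = mex{2,1,0} = 3
G(22) = mex{3,0,1} = 2
Pile A: G(10) = 2.
Pile B: G(14) = 0.
Pile C: G(22) = 2.
Combined Grundy value = 2 ⊕ 0 ⊕ 2 = 0.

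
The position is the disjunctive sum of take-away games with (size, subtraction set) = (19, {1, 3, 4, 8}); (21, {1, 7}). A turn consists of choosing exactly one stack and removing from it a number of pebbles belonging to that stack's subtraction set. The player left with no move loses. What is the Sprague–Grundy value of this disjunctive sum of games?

Stack A, S = {1, 3, 4, 8}:
n :  0  1  2  3  4  5  6  7  8  9 10 11 12 13 14 15 16 17 18 19
G :  0  1  0  1  2  3  2  0  1  0  1  2  3  2  0  1  0  1  2  3
G_A(19) = 3.
Stack B, S = {1, 7}:
n :  0  1  2  3  4  5  6  7  8  9 10 11 12 13 14 15 16 17 18 19 20 21
G :  0  1  0  1  0  1  0  1  0  1  0  1  0  1  0  1  0  1  0  1  0  1
G_B(21) = 1.
Combined Grundy value = 3 ⊕ 1 = 2.

2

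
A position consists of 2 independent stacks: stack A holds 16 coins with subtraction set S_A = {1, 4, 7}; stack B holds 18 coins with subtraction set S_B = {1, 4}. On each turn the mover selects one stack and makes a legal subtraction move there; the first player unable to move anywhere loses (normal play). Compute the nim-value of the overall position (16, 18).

Stack A, S = {1, 4, 7}:
G(0) = 0
G(1) = mex{0} = 1
G(2) = mex{1} = 0
G(3) = mex{0} = 1
G(4) = mex{1,0} = 2
G(5) = mex{2,1} = 0
G(6) = mex{0,0} = 1
G(7) = mex{1,1,0} = 2
G(8) = mex{2,2,1} = 0
G(9) = mex{0,0,0} = 1
G(10) = mex{1,1,1} = 0
G(11) = mex{0,2,2} = 1
G(12) = mex{1,0,0} = 2
G(13) = mex{2,1,1} = 0
G(14) = mex{0,0,2} = 1
G(15) = mex{1,1,0} = 2
G(16) = mex{2,2,1} = 0
G_A(16) = 0.
Stack B, S = {1, 4}:
G(0) = 0
G(1) = mex{0} = 1
G(2) = mex{1} = 0
G(3) = mex{0} = 1
G(4) = mex{1,0} = 2
G(5) = mex{2,1} = 0
G(6) = mex{0,0} = 1
G(7) = mex{1,1} = 0
G(8) = mex{0,2} = 1
G(9) = mex{1,0} = 2
G(10) = mex{2,1} = 0
G(11) = mex{0,0} = 1
G(12) = mex{1,1} = 0
G(13) = mex{0,2} = 1
G(14) = mex{1,0} = 2
G(15) = mex{2,1} = 0
G(16) = mex{0,0} = 1
G(17) = mex{1,1} = 0
G(18) = mex{0,2} = 1
G_B(18) = 1.
Combined Grundy value = 0 ⊕ 1 = 1.

1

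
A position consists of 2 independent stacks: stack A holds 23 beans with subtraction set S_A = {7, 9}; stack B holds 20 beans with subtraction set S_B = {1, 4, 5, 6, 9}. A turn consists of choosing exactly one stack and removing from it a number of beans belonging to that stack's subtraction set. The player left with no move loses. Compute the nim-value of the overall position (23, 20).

1

Stack A, S = {7, 9}:
G(0) = 0
G(1) = mex{} = 0
G(2) = mex{} = 0
G(3) = mex{} = 0
G(4) = mex{} = 0
G(5) = mex{} = 0
G(6) = mex{} = 0
G(7) = mex{0} = 1
G(8) = mex{0} = 1
G(9) = mex{0,0} = 1
G(10) = mex{0,0} = 1
G(11) = mex{0,0} = 1
G(12) = mex{0,0} = 1
G(13) = mex{0,0} = 1
G(14) = mex{1,0} = 2
G(15) = mex{1,0} = 2
G(16) = mex{1,1} = 0
G(17) = mex{1,1} = 0
G(18) = mex{1,1} = 0
G(19) = mex{1,1} = 0
G(20) = mex{1,1} = 0
G(21) = mex{2,1} = 0
G(22) = mex{2,1} = 0
G(23) = mex{0,2} = 1
G_A(23) = 1.
Stack B, S = {1, 4, 5, 6, 9}:
G(0) = 0
G(1) = mex{0} = 1
G(2) = mex{1} = 0
G(3) = mex{0} = 1
G(4) = mex{1,0} = 2
G(5) = mex{2,1,0} = 3
G(6) = mex{3,0,1,0} = 2
G(7) = mex{2,1,0,1} = 3
G(8) = mex{3,2,1,0} = 4
G(9) = mex{4,3,2,1,0} = 5
G(10) = mex{5,2,3,2,1} = 0
G(11) = mex{0,3,2,3,0} = 1
G(12) = mex{1,4,3,2,1} = 0
G(13) = mex{0,5,4,3,2} = 1
G(14) = mex{1,0,5,4,3} = 2
G(15) = mex{2,1,0,5,2} = 3
G(16) = mex{3,0,1,0,3} = 2
G(17) = mex{2,1,0,1,4} = 3
G(18) = mex{3,2,1,0,5} = 4
G(19) = mex{4,3,2,1,0} = 5
G(20) = mex{5,2,3,2,1} = 0
G_B(20) = 0.
Combined Grundy value = 1 ⊕ 0 = 1.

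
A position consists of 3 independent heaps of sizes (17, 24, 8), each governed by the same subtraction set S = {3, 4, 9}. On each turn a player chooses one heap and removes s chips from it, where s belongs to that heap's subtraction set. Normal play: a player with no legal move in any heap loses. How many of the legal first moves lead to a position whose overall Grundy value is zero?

0

All heaps use S = {3, 4, 9}:
G(0) = 0
G(1) = mex{} = 0
G(2) = mex{} = 0
G(3) = mex{0} = 1
G(4) = mex{0,0} = 1
G(5) = mex{0,0} = 1
G(6) = mex{1,0} = 2
G(7) = mex{1,1} = 0
G(8) = mex{1,1} = 0
G(9) = mex{2,1,0} = 3
G(10) = mex{0,2,0} = 1
G(11) = mex{0,0,0} = 1
G(12) = mex{3,0,1} = 2
G(13) = mex{1,3,1} = 0
G(14) = mex{1,1,1} = 0
G(15) = mex{2,1,2} = 0
G(16) = mex{0,2,0} = 1
G(17) = mex{0,0,0} = 1
G(18) = mex{0,0,3} = 1
G(19) = mex{1,0,1} = 2
G(20) = mex{1,1,1} = 0
G(21) = mex{1,1,2} = 0
G(22) = mex{2,1,0} = 3
G(23) = mex{0,2,0} = 1
G(24) = mex{0,0,0} = 1
Heap A: G(17) = 1.
Heap B: G(24) = 1.
Heap C: G(8) = 0.
Combined Grundy value = 1 ⊕ 1 ⊕ 0 = 0.
A winning move leaves total XOR = 0, i.e. changes one component's Grundy value g to g ⊕ X where X is the current total.
Heap A: target g' = 1⊕0 = 1, but every legal move changes the Grundy value (mex property), so 0 moves.
Heap B: target g' = 1⊕0 = 1, but every legal move changes the Grundy value (mex property), so 0 moves.
Heap C: target g' = 0⊕0 = 0, but every legal move changes the Grundy value (mex property), so 0 moves.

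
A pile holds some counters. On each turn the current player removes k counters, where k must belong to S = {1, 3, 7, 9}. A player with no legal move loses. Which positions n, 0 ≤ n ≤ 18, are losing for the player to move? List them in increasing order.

0, 2, 4, 6, 8, 10, 12, 14, 16, 18

G(0) = 0
G(1) = mex{0} = 1
G(2) = mex{1} = 0
G(3) = mex{0,0} = 1
G(4) = mex{1,1} = 0
G(5) = mex{0,0} = 1
G(6) = mex{1,1} = 0
G(7) = mex{0,0,0} = 1
G(8) = mex{1,1,1} = 0
G(9) = mex{0,0,0,0} = 1
G(10) = mex{1,1,1,1} = 0
G(11) = mex{0,0,0,0} = 1
G(12) = mex{1,1,1,1} = 0
G(13) = mex{0,0,0,0} = 1
G(14) = mex{1,1,1,1} = 0
G(15) = mex{0,0,0,0} = 1
G(16) = mex{1,1,1,1} = 0
G(17) = mex{0,0,0,0} = 1
G(18) = mex{1,1,1,1} = 0
P-positions are exactly the n with G(n) = 0.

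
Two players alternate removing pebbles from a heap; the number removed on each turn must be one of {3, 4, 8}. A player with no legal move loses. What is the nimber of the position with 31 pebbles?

0

G(0) = 0
G(1) = mex{} = 0
G(2) = mex{} = 0
G(3) = mex{0} = 1
G(4) = mex{0,0} = 1
G(5) = mex{0,0} = 1
G(6) = mex{1,0} = 2
G(7) = mex{1,1} = 0
G(8) = mex{1,1,0} = 2
G(9) = mex{2,1,0} = 3
G(10) = mex{0,2,0} = 1
G(11) = mex{2,0,1} = 3
G(12) = mex{3,2,1} = 0
G(13) = mex{1,3,1} = 0
G(14) = mex{3,1,2} = 0
G(15) = mex{0,3,0} = 1
G(16) = mex{0,0,2} = 1
G(17) = mex{0,0,3} = 1
G(18) = mex{1,0,1} = 2
G(19) = mex{1,1,3} = 0
G(20) = mex{1,1,0} = 2
G(21) = mex{2,1,0} = 3
G(22) = mex{0,2,0} = 1
G(23) = mex{2,0,1} = 3
G(24) = mex{3,2,1} = 0
G(25) = mex{1,3,1} = 0
G(26) = mex{3,1,2} = 0
G(27) = mex{0,3,0} = 1
G(28) = mex{0,0,2} = 1
G(29) = mex{0,0,3} = 1
G(30) = mex{1,0,1} = 2
G(31) = mex{1,1,3} = 0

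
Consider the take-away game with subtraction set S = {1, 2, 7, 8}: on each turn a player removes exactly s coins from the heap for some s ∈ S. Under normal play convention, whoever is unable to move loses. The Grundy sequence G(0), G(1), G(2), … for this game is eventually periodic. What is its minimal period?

n :  0  1  2  3  4  5  6  7  8  9 10 11 12 13 14
G :  0  1  2  0  1  2  0  1  2  0  1  2  0  1  2
G(n+3) = G(n) holds for n = 0,…,7 (a full window of length max(S) = 8), so the sequence is purely periodic with period 3.

3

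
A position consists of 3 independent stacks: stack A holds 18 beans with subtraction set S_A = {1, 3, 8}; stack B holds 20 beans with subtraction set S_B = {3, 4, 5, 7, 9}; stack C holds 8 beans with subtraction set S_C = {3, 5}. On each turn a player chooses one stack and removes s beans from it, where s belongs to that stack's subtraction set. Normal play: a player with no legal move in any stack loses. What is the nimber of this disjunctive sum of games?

Stack A, S = {1, 3, 8}:
n :  0  1  2  3  4  5  6  7  8  9 10 11 12 13 14 15 16 17 18
G :  0  1  0  1  0  1  0  1  2  3  2  0  1  0  1  0  1  0  1
G_A(18) = 1.
Stack B, S = {3, 4, 5, 7, 9}:
G(0) = 0
G(1) = mex{} = 0
G(2) = mex{} = 0
G(3) = mex{0} = 1
G(4) = mex{0,0} = 1
G(5) = mex{0,0,0} = 1
G(6) = mex{1,0,0} = 2
G(7) = mex{1,1,0,0} = 2
G(8) = mex{1,1,1,0} = 2
G(9) = mex{2,1,1,0,0} = 3
G(10) = mex{2,2,1,1,0} = 3
G(11) = mex{2,2,2,1,0} = 3
G(12) = mex{3,2,2,1,1} = 0
G(13) = mex{3,3,2,2,1} = 0
G(14) = mex{3,3,3,2,1} = 0
G(15) = mex{0,3,3,2,2} = 1
G(16) = mex{0,0,3,3,2} = 1
G(17) = mex{0,0,0,3,2} = 1
G(18) = mex{1,0,0,3,3} = 2
G(19) = mex{1,1,0,0,3} = 2
G(20) = mex{1,1,1,0,3} = 2
G_B(20) = 2.
Stack C, S = {3, 5}:
G(0) = 0
G(1) = mex{} = 0
G(2) = mex{} = 0
G(3) = mex{0} = 1
G(4) = mex{0} = 1
G(5) = mex{0,0} = 1
G(6) = mex{1,0} = 2
G(7) = mex{1,0} = 2
G(8) = mex{1,1} = 0
G_C(8) = 0.
Combined Grundy value = 1 ⊕ 2 ⊕ 0 = 3.

3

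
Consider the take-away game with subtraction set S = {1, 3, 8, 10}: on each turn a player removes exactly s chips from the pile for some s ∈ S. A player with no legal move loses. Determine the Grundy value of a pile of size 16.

G(0) = 0
G(1) = mex{0} = 1
G(2) = mex{1} = 0
G(3) = mex{0,0} = 1
G(4) = mex{1,1} = 0
G(5) = mex{0,0} = 1
G(6) = mex{1,1} = 0
G(7) = mex{0,0} = 1
G(8) = mex{1,1,0} = 2
G(9) = mex{2,0,1} = 3
G(10) = mex{3,1,0,0} = 2
G(11) = mex{2,2,1,1} = 0
G(12) = mex{0,3,0,0} = 1
G(13) = mex{1,2,1,1} = 0
G(14) = mex{0,0,0,0} = 1
G(15) = mex{1,1,1,1} = 0
G(16) = mex{0,0,2,0} = 1

1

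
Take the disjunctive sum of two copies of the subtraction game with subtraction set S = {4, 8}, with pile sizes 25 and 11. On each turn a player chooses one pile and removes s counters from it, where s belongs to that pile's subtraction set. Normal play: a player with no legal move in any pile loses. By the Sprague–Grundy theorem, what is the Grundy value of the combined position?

2

All piles use S = {4, 8}:
G(0) = 0
G(1) = mex{} = 0
G(2) = mex{} = 0
G(3) = mex{} = 0
G(4) = mex{0} = 1
G(5) = mex{0} = 1
G(6) = mex{0} = 1
G(7) = mex{0} = 1
G(8) = mex{1,0} = 2
G(9) = mex{1,0} = 2
G(10) = mex{1,0} = 2
G(11) = mex{1,0} = 2
G(12) = mex{2,1} = 0
G(13) = mex{2,1} = 0
G(14) = mex{2,1} = 0
G(15) = mex{2,1} = 0
G(16) = mex{0,2} = 1
G(17) = mex{0,2} = 1
G(18) = mex{0,2} = 1
G(19) = mex{0,2} = 1
G(20) = mex{1,0} = 2
G(21) = mex{1,0} = 2
G(22) = mex{1,0} = 2
G(23) = mex{1,0} = 2
G(24) = mex{2,1} = 0
G(25) = mex{2,1} = 0
Pile A: G(25) = 0.
Pile B: G(11) = 2.
Combined Grundy value = 0 ⊕ 2 = 2.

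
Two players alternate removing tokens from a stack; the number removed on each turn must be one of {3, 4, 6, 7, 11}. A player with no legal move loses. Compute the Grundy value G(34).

3

n :  0  1  2  3  4  5  6  7  8  9 10 11 12 13 14 15 16 17 18 19 20 21 22 23 24 25 26 27 28 29 30 31 32 33 34
G :  0  0  0  1  1  1  2  2  2  3  0  3  4  1  4  0  2  5  1  3  0  2  4  1  3  0  2  4  1  3  0  2  4  1  3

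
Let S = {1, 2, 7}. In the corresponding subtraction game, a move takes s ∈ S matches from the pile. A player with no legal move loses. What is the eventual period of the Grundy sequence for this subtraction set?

G(0) = 0
G(1) = mex{0} = 1
G(2) = mex{1,0} = 2
G(3) = mex{2,1} = 0
G(4) = mex{0,2} = 1
G(5) = mex{1,0} = 2
G(6) = mex{2,1} = 0
G(7) = mex{0,2,0} = 1
G(8) = mex{1,0,1} = 2
G(9) = mex{2,1,2} = 0
G(10) = mex{0,2,0} = 1
G(11) = mex{1,0,1} = 2
G(12) = mex{2,1,2} = 0
G(13) = mex{0,2,0} = 1
G(14) = mex{1,0,1} = 2
G(n+3) = G(n) holds for n = 0,…,6 (a full window of length max(S) = 7), so the sequence is purely periodic with period 3.

3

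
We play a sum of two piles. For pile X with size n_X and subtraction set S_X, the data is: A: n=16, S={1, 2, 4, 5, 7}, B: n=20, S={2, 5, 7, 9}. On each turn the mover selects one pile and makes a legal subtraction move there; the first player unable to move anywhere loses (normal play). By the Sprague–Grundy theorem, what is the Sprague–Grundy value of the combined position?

3

Pile A, S = {1, 2, 4, 5, 7}:
G(0) = 0
G(1) = mex{0} = 1
G(2) = mex{1,0} = 2
G(3) = mex{2,1} = 0
G(4) = mex{0,2,0} = 1
G(5) = mex{1,0,1,0} = 2
G(6) = mex{2,1,2,1} = 0
G(7) = mex{0,2,0,2,0} = 1
G(8) = mex{1,0,1,0,1} = 2
G(9) = mex{2,1,2,1,2} = 0
G(10) = mex{0,2,0,2,0} = 1
G(11) = mex{1,0,1,0,1} = 2
G(12) = mex{2,1,2,1,2} = 0
G(13) = mex{0,2,0,2,0} = 1
G(14) = mex{1,0,1,0,1} = 2
G(15) = mex{2,1,2,1,2} = 0
G(16) = mex{0,2,0,2,0} = 1
G_A(16) = 1.
Pile B, S = {2, 5, 7, 9}:
n :  0  1  2  3  4  5  6  7  8  9 10 11 12 13 14 15 16 17 18 19 20
G :  0  0  1  1  0  2  1  3  2  2  3  3  0  4  1  0  0  1  1  2  2
G_B(20) = 2.
Combined Grundy value = 1 ⊕ 2 = 3.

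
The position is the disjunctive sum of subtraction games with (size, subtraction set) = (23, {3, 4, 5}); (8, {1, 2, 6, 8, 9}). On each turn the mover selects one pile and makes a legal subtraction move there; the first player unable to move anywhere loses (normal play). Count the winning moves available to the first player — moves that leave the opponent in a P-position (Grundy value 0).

3

Pile A, S = {3, 4, 5}:
G(0) = 0
G(1) = mex{} = 0
G(2) = mex{} = 0
G(3) = mex{0} = 1
G(4) = mex{0,0} = 1
G(5) = mex{0,0,0} = 1
G(6) = mex{1,0,0} = 2
G(7) = mex{1,1,0} = 2
G(8) = mex{1,1,1} = 0
G(9) = mex{2,1,1} = 0
G(10) = mex{2,2,1} = 0
G(11) = mex{0,2,2} = 1
G(12) = mex{0,0,2} = 1
G(13) = mex{0,0,0} = 1
G(14) = mex{1,0,0} = 2
G(15) = mex{1,1,0} = 2
G(16) = mex{1,1,1} = 0
G(17) = mex{2,1,1} = 0
G(18) = mex{2,2,1} = 0
G(19) = mex{0,2,2} = 1
G(20) = mex{0,0,2} = 1
G(21) = mex{0,0,0} = 1
G(22) = mex{1,0,0} = 2
G(23) = mex{1,1,0} = 2
G_A(23) = 2.
Pile B, S = {1, 2, 6, 8, 9}:
G(0) = 0
G(1) = mex{0} = 1
G(2) = mex{1,0} = 2
G(3) = mex{2,1} = 0
G(4) = mex{0,2} = 1
G(5) = mex{1,0} = 2
G(6) = mex{2,1,0} = 3
G(7) = mex{3,2,1} = 0
G(8) = mex{0,3,2,0} = 1
G_B(8) = 1.
Combined Grundy value = 2 ⊕ 1 = 3.
A winning move leaves total XOR = 0, i.e. changes one component's Grundy value g to g ⊕ X where X is the current total.
Pile A: need g' = 2⊕3 = 1. Options: 23−3→G=1, 23−4→G=1, 23−5→G=0. Hits: 2.
Pile B: need g' = 1⊕3 = 2. Options: 8−1→G=0, 8−2→G=3, 8−6→G=2, 8−8→G=0. Hits: 1.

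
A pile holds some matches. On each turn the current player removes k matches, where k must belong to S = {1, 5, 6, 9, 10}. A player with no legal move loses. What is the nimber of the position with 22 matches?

G(0) = 0
G(1) = mex{0} = 1
G(2) = mex{1} = 0
G(3) = mex{0} = 1
G(4) = mex{1} = 0
G(5) = mex{0,0} = 1
G(6) = mex{1,1,0} = 2
G(7) = mex{2,0,1} = 3
G(8) = mex{3,1,0} = 2
G(9) = mex{2,0,1,0} = 3
G(10) = mex{3,1,0,1,0} = 2
G(11) = mex{2,2,1,0,1} = 3
G(12) = mex{3,3,2,1,0} = 4
G(13) = mex{4,2,3,0,1} = 5
G(14) = mex{5,3,2,1,0} = 4
G(15) = mex{4,2,3,2,1} = 0
G(16) = mex{0,3,2,3,2} = 1
G(17) = mex{1,4,3,2,3} = 0
G(18) = mex{0,5,4,3,2} = 1
G(19) = mex{1,4,5,2,3} = 0
G(20) = mex{0,0,4,3,2} = 1
G(21) = mex{1,1,0,4,3} = 2
G(22) = mex{2,0,1,5,4} = 3

3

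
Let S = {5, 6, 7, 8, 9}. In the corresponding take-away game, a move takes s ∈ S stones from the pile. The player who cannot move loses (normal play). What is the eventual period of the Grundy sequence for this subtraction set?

n :  0  1  2  3  4  5  6  7  8  9 10 11 12 13 14 15 16 17 18 19 20 21 22 23 24 25 26 27 28 29
G :  0  0  0  0  0  1  1  1  1  1  2  2  2  2  0  0  0  0  0  1  1  1  1  1  2  2  2  2  0  0
G(n+14) = G(n) holds for n = 0,…,8 (a full window of length max(S) = 9), so the sequence is purely periodic with period 14.

14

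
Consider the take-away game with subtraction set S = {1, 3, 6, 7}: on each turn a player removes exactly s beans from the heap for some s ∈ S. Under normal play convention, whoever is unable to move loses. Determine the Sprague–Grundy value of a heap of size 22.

n :  0  1  2  3  4  5  6  7  8  9 10 11 12 13 14 15 16 17 18 19 20 21 22
G :  0  1  0  1  0  1  2  3  2  3  2  3  0  1  0  1  0  1  2  3  2  3  2

2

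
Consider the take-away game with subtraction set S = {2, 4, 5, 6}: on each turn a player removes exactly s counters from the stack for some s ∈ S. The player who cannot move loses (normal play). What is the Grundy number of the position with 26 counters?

1

G(0) = 0
G(1) = mex{} = 0
G(2) = mex{0} = 1
G(3) = mex{0} = 1
G(4) = mex{1,0} = 2
G(5) = mex{1,0,0} = 2
G(6) = mex{2,1,0,0} = 3
G(7) = mex{2,1,1,0} = 3
G(8) = mex{3,2,1,1} = 0
G(9) = mex{3,2,2,1} = 0
G(10) = mex{0,3,2,2} = 1
G(11) = mex{0,3,3,2} = 1
G(12) = mex{1,0,3,3} = 2
G(13) = mex{1,0,0,3} = 2
G(14) = mex{2,1,0,0} = 3
G(15) = mex{2,1,1,0} = 3
G(16) = mex{3,2,1,1} = 0
G(17) = mex{3,2,2,1} = 0
G(18) = mex{0,3,2,2} = 1
G(19) = mex{0,3,3,2} = 1
G(20) = mex{1,0,3,3} = 2
G(21) = mex{1,0,0,3} = 2
G(22) = mex{2,1,0,0} = 3
G(23) = mex{2,1,1,0} = 3
G(24) = mex{3,2,1,1} = 0
G(25) = mex{3,2,2,1} = 0
G(26) = mex{0,3,2,2} = 1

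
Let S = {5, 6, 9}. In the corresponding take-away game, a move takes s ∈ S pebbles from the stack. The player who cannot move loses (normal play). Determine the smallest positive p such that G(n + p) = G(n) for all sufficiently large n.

14

n :  0  1  2  3  4  5  6  7  8  9 10 11 12 13 14 15 16 17 18 19 20 21 22 23 24 25 26 27 28 29
G :  0  0  0  0  0  1  1  1  1  1  2  2  2  2  0  0  0  0  0  1  1  1  1  1  2  2  2  2  0  0
G(n+14) = G(n) holds for n = 0,…,8 (a full window of length max(S) = 9), so the sequence is purely periodic with period 14.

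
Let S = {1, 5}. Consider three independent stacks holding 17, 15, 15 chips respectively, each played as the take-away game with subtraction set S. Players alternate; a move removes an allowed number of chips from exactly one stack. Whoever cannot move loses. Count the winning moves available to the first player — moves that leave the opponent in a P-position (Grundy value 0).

6

All stacks use S = {1, 5}:
G(0) = 0
G(1) = mex{0} = 1
G(2) = mex{1} = 0
G(3) = mex{0} = 1
G(4) = mex{1} = 0
G(5) = mex{0,0} = 1
G(6) = mex{1,1} = 0
G(7) = mex{0,0} = 1
G(8) = mex{1,1} = 0
G(9) = mex{0,0} = 1
G(10) = mex{1,1} = 0
G(11) = mex{0,0} = 1
G(12) = mex{1,1} = 0
G(13) = mex{0,0} = 1
G(14) = mex{1,1} = 0
G(15) = mex{0,0} = 1
G(16) = mex{1,1} = 0
G(17) = mex{0,0} = 1
Stack A: G(17) = 1.
Stack B: G(15) = 1.
Stack C: G(15) = 1.
Combined Grundy value = 1 ⊕ 1 ⊕ 1 = 1.
A winning move leaves total XOR = 0, i.e. changes one component's Grundy value g to g ⊕ X where X is the current total.
Stack A: need g' = 1⊕1 = 0. Options: 17−1→G=0, 17−5→G=0. Hits: 2.
Stack B: need g' = 1⊕1 = 0. Options: 15−1→G=0, 15−5→G=0. Hits: 2.
Stack C: need g' = 1⊕1 = 0. Options: 15−1→G=0, 15−5→G=0. Hits: 2.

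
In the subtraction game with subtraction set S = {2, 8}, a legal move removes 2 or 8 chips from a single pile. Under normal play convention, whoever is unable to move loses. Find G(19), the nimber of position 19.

2

n :  0  1  2  3  4  5  6  7  8  9 10 11 12 13 14 15 16 17 18 19
G :  0  0  1  1  0  0  1  1  2  2  0  0  1  1  0  0  1  1  2  2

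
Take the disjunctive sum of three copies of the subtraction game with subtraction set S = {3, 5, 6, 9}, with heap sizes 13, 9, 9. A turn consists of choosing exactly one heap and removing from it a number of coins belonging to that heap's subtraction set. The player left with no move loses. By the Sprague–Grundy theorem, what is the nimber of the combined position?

0

All heaps use S = {3, 5, 6, 9}:
n :  0  1  2  3  4  5  6  7  8  9 10 11 12 13
G :  0  0  0  1  1  1  2  2  2  3  3  3  0  0
Heap A: G(13) = 0.
Heap B: G(9) = 3.
Heap C: G(9) = 3.
Combined Grundy value = 0 ⊕ 3 ⊕ 3 = 0.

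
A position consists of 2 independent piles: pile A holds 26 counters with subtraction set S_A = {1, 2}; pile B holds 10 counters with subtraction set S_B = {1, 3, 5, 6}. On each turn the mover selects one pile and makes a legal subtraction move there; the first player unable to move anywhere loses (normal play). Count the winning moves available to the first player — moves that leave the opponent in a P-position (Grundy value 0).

Pile A, S = {1, 2}:
n :  0  1  2  3  4  5  6  7  8  9 10 11 12 13 14 15 16 17 18 19 20 21 22 23 24 25 26
G :  0  1  2  0  1  2  0  1  2  0  1  2  0  1  2  0  1  2  0  1  2  0  1  2  0  1  2
G_A(26) = 2.
Pile B, S = {1, 3, 5, 6}:
n :  0  1  2  3  4  5  6  7  8  9 10
G :  0  1  0  1  0  1  2  3  2  3  2
G_B(10) = 2.
Combined Grundy value = 2 ⊕ 2 = 0.
A winning move leaves total XOR = 0, i.e. changes one component's Grundy value g to g ⊕ X where X is the current total.
Pile A: target g' = 2⊕0 = 2, but every legal move changes the Grundy value (mex property), so 0 moves.
Pile B: target g' = 2⊕0 = 2, but every legal move changes the Grundy value (mex property), so 0 moves.

0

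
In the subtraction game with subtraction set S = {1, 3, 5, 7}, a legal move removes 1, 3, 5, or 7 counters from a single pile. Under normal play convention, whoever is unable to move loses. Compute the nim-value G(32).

0

n :  0  1  2  3  4  5  6  7  8  9 10 11 12 13 14 15 16 17 18 19 20 21 22 23 24 25 26 27 28 29 30 31 32
G :  0  1  0  1  0  1  0  1  0  1  0  1  0  1  0  1  0  1  0  1  0  1  0  1  0  1  0  1  0  1  0  1  0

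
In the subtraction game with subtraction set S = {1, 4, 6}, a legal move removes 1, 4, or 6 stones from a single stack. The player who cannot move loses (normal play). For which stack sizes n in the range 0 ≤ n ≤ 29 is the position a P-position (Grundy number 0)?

0, 2, 5, 7, 10, 12, 15, 17, 20, 22, 25, 27

n :  0  1  2  3  4  5  6  7  8  9 10 11 12 13 14 15 16 17 18 19 20 21 22 23 24 25 26 27 28 29
G :  0  1  0  1  2  0  1  0  1  2  0  1  0  1  2  0  1  0  1  2  0  1  0  1  2  0  1  0  1  2
P-positions are exactly the n with G(n) = 0.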